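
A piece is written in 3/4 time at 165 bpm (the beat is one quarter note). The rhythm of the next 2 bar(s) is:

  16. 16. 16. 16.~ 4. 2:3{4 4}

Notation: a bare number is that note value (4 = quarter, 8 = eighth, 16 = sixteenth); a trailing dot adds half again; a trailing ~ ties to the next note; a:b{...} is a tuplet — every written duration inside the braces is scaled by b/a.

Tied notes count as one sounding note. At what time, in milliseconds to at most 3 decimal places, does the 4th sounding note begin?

1. 0.0ms @ 0 + 136.364ms (3/8)
2. 136.364ms @ 3/8 + 136.364ms (3/8)
3. 272.727ms @ 3/4 + 136.364ms (3/8)
4. 409.091ms @ 9/8 + 681.818ms (15/8)
5. 1090.909ms @ 3 + 545.455ms (3/2)
6. 1636.364ms @ 9/2 + 545.455ms (3/2)

note 4 onset = 9/8b = 409.091ms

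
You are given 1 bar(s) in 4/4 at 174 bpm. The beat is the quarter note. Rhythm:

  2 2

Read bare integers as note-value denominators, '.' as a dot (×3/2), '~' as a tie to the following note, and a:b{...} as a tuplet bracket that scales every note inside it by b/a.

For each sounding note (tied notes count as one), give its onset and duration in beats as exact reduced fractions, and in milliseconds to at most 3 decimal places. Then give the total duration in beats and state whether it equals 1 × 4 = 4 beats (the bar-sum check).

1) 0.0ms=0b +689.655ms=2b
2) 689.655ms=2b +689.655ms=2b
Σ=4b of 4 (174bpm 4/4) — PASS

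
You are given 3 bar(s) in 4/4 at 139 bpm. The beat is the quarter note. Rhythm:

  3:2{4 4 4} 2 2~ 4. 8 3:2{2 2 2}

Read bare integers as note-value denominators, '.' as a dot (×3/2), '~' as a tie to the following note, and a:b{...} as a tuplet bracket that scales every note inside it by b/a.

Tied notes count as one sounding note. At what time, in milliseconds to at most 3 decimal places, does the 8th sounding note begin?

1. 0.0ms @ 0 + 287.77ms (2/3)
2. 287.77ms @ 2/3 + 287.77ms (2/3)
3. 575.54ms @ 4/3 + 287.77ms (2/3)
4. 863.309ms @ 2 + 863.309ms (2)
5. 1726.619ms @ 4 + 1510.791ms (7/2)
6. 3237.41ms @ 15/2 + 215.827ms (1/2)
7. 3453.237ms @ 8 + 575.54ms (4/3)
8. 4028.777ms @ 28/3 + 575.54ms (4/3)
9. 4604.317ms @ 32/3 + 575.54ms (4/3)

note 8 onset = 28/3b = 4028.777ms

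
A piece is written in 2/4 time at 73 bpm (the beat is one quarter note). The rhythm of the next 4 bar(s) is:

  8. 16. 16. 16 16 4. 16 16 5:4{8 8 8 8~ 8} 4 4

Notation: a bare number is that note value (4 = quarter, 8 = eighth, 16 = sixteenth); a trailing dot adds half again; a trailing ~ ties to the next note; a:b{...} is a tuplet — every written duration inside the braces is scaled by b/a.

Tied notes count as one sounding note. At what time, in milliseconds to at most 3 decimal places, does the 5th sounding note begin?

note 5 onset = 7/4b = 1438.356ms

1. 0.0ms @ 0 + 616.438ms (3/4)
2. 616.438ms @ 3/4 + 308.219ms (3/8)
3. 924.658ms @ 9/8 + 308.219ms (3/8)
4. 1232.877ms @ 3/2 + 205.479ms (1/4)
5. 1438.356ms @ 7/4 + 205.479ms (1/4)
6. 1643.836ms @ 2 + 1232.877ms (3/2)
7. 2876.712ms @ 7/2 + 205.479ms (1/4)
8. 3082.192ms @ 15/4 + 205.479ms (1/4)
9. 3287.671ms @ 4 + 328.767ms (2/5)
10. 3616.438ms @ 22/5 + 328.767ms (2/5)
11. 3945.205ms @ 24/5 + 328.767ms (2/5)
12. 4273.973ms @ 26/5 + 657.534ms (4/5)
13. 4931.507ms @ 6 + 821.918ms (1)
14. 5753.425ms @ 7 + 821.918ms (1)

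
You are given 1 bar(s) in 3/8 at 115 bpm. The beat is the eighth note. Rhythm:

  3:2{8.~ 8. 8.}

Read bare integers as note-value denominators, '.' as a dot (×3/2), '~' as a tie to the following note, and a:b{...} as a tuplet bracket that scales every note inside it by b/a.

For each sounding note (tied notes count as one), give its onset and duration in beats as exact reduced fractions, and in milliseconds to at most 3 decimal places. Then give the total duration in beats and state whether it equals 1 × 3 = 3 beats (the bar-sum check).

1) 0.0ms=0b +1043.478ms=2b
2) 1043.478ms=2b +521.739ms=1b
Σ=3b of 3 (115bpm 3/8) — PASS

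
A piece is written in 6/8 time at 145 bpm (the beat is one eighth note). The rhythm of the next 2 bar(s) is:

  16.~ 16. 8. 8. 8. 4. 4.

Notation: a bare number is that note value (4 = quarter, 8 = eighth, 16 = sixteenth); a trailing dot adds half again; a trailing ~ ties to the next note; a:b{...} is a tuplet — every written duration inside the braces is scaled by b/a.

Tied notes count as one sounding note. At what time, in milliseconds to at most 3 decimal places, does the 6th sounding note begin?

note 6 onset = 9b = 3724.138ms

1. 0.0ms @ 0 + 620.69ms (3/2)
2. 620.69ms @ 3/2 + 620.69ms (3/2)
3. 1241.379ms @ 3 + 620.69ms (3/2)
4. 1862.069ms @ 9/2 + 620.69ms (3/2)
5. 2482.759ms @ 6 + 1241.379ms (3)
6. 3724.138ms @ 9 + 1241.379ms (3)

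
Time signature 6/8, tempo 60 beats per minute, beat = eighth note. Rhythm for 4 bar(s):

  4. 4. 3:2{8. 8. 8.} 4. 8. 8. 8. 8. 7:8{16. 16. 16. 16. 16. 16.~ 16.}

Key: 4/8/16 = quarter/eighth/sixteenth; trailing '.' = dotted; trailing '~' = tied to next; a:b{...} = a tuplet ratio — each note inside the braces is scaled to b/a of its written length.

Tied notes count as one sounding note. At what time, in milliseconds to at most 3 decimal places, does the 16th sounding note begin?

note 16 onset = 156/7b = 22285.714ms

1. 0.0ms @ 0 + 3000.0ms (3)
2. 3000.0ms @ 3 + 3000.0ms (3)
3. 6000.0ms @ 6 + 1000.0ms (1)
4. 7000.0ms @ 7 + 1000.0ms (1)
5. 8000.0ms @ 8 + 1000.0ms (1)
6. 9000.0ms @ 9 + 3000.0ms (3)
7. 12000.0ms @ 12 + 1500.0ms (3/2)
8. 13500.0ms @ 27/2 + 1500.0ms (3/2)
9. 15000.0ms @ 15 + 1500.0ms (3/2)
10. 16500.0ms @ 33/2 + 1500.0ms (3/2)
11. 18000.0ms @ 18 + 857.143ms (6/7)
12. 18857.143ms @ 132/7 + 857.143ms (6/7)
13. 19714.286ms @ 138/7 + 857.143ms (6/7)
14. 20571.429ms @ 144/7 + 857.143ms (6/7)
15. 21428.571ms @ 150/7 + 857.143ms (6/7)
16. 22285.714ms @ 156/7 + 1714.286ms (12/7)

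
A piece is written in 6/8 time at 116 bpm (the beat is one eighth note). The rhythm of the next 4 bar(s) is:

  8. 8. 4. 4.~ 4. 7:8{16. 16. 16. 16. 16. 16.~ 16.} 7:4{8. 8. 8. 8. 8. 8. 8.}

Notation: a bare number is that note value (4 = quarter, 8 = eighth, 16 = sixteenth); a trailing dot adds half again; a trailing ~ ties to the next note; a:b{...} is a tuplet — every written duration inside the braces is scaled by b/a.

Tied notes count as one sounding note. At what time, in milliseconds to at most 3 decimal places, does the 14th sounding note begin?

note 14 onset = 144/7b = 10640.394ms

1. 0.0ms @ 0 + 775.862ms (3/2)
2. 775.862ms @ 3/2 + 775.862ms (3/2)
3. 1551.724ms @ 3 + 1551.724ms (3)
4. 3103.448ms @ 6 + 3103.448ms (6)
5. 6206.897ms @ 12 + 443.35ms (6/7)
6. 6650.246ms @ 90/7 + 443.35ms (6/7)
7. 7093.596ms @ 96/7 + 443.35ms (6/7)
8. 7536.946ms @ 102/7 + 443.35ms (6/7)
9. 7980.296ms @ 108/7 + 443.35ms (6/7)
10. 8423.645ms @ 114/7 + 886.7ms (12/7)
11. 9310.345ms @ 18 + 443.35ms (6/7)
12. 9753.695ms @ 132/7 + 443.35ms (6/7)
13. 10197.044ms @ 138/7 + 443.35ms (6/7)
14. 10640.394ms @ 144/7 + 443.35ms (6/7)
15. 11083.744ms @ 150/7 + 443.35ms (6/7)
16. 11527.094ms @ 156/7 + 443.35ms (6/7)
17. 11970.443ms @ 162/7 + 443.35ms (6/7)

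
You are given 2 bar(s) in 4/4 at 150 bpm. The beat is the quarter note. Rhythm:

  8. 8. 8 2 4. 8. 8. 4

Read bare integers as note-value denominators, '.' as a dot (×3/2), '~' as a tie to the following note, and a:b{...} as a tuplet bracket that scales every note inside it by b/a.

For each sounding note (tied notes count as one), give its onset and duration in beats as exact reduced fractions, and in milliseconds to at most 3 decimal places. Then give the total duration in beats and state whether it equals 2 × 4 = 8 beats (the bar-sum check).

1) 0.0ms=0b +300.0ms=3/4b
2) 300.0ms=3/4b +300.0ms=3/4b
3) 600.0ms=3/2b +200.0ms=1/2b
4) 800.0ms=2b +800.0ms=2b
5) 1600.0ms=4b +600.0ms=3/2b
6) 2200.0ms=11/2b +300.0ms=3/4b
7) 2500.0ms=25/4b +300.0ms=3/4b
8) 2800.0ms=7b +400.0ms=1b
Σ=8b of 8 (150bpm 4/4) — PASS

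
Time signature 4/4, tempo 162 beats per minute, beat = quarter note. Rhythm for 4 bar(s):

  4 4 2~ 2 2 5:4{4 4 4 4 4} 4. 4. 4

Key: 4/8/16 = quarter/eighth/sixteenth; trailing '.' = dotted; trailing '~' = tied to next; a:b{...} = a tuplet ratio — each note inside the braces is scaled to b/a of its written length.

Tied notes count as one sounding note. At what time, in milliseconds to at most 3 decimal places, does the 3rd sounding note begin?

1. 0.0ms @ 0 + 370.37ms (1)
2. 370.37ms @ 1 + 370.37ms (1)
3. 740.741ms @ 2 + 1481.481ms (4)
4. 2222.222ms @ 6 + 740.741ms (2)
5. 2962.963ms @ 8 + 296.296ms (4/5)
6. 3259.259ms @ 44/5 + 296.296ms (4/5)
7. 3555.556ms @ 48/5 + 296.296ms (4/5)
8. 3851.852ms @ 52/5 + 296.296ms (4/5)
9. 4148.148ms @ 56/5 + 296.296ms (4/5)
10. 4444.444ms @ 12 + 555.556ms (3/2)
11. 5000.0ms @ 27/2 + 555.556ms (3/2)
12. 5555.556ms @ 15 + 370.37ms (1)

note 3 onset = 2b = 740.741ms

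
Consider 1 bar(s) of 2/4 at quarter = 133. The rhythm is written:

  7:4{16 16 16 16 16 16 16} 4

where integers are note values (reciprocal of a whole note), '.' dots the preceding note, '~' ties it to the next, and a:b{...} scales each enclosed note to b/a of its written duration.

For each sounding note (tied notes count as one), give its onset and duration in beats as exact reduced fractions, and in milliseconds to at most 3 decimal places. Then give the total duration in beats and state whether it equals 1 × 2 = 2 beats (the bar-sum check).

1) 0.0ms=0b +64.447ms=1/7b
2) 64.447ms=1/7b +64.447ms=1/7b
3) 128.894ms=2/7b +64.447ms=1/7b
4) 193.34ms=3/7b +64.447ms=1/7b
5) 257.787ms=4/7b +64.447ms=1/7b
6) 322.234ms=5/7b +64.447ms=1/7b
7) 386.681ms=6/7b +64.447ms=1/7b
8) 451.128ms=1b +451.128ms=1b
Σ=2b of 2 (133bpm 2/4) — PASS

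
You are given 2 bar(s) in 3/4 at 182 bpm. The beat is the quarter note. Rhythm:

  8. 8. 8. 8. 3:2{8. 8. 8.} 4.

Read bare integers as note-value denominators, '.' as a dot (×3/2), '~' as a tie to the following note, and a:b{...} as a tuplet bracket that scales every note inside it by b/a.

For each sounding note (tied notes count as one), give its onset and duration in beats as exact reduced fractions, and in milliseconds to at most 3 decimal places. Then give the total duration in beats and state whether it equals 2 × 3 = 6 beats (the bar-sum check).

1) 0.0ms=0b +247.253ms=3/4b
2) 247.253ms=3/4b +247.253ms=3/4b
3) 494.505ms=3/2b +247.253ms=3/4b
4) 741.758ms=9/4b +247.253ms=3/4b
5) 989.011ms=3b +164.835ms=1/2b
6) 1153.846ms=7/2b +164.835ms=1/2b
7) 1318.681ms=4b +164.835ms=1/2b
8) 1483.516ms=9/2b +494.505ms=3/2b
Σ=6b of 6 (182bpm 3/4) — PASS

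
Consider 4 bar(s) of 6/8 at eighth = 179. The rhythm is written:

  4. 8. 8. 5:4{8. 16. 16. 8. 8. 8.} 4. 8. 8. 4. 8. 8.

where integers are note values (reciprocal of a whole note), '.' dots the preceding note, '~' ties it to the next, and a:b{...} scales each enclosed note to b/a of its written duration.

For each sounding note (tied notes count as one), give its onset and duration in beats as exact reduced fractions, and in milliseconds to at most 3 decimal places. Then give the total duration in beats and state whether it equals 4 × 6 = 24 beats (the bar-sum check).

1) 0.0ms=0b +1005.587ms=3b
2) 1005.587ms=3b +502.793ms=3/2b
3) 1508.38ms=9/2b +502.793ms=3/2b
4) 2011.173ms=6b +402.235ms=6/5b
5) 2413.408ms=36/5b +201.117ms=3/5b
6) 2614.525ms=39/5b +201.117ms=3/5b
7) 2815.642ms=42/5b +402.235ms=6/5b
8) 3217.877ms=48/5b +402.235ms=6/5b
9) 3620.112ms=54/5b +402.235ms=6/5b
10) 4022.346ms=12b +1005.587ms=3b
11) 5027.933ms=15b +502.793ms=3/2b
12) 5530.726ms=33/2b +502.793ms=3/2b
13) 6033.52ms=18b +1005.587ms=3b
14) 7039.106ms=21b +502.793ms=3/2b
15) 7541.899ms=45/2b +502.793ms=3/2b
Σ=24b of 24 (179bpm 6/8) — PASS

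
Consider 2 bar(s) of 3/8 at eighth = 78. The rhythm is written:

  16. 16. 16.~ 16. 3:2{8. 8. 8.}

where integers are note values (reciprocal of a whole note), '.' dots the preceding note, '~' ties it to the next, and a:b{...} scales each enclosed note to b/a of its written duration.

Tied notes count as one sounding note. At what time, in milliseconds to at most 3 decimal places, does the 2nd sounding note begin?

1. 0.0ms @ 0 + 576.923ms (3/4)
2. 576.923ms @ 3/4 + 576.923ms (3/4)
3. 1153.846ms @ 3/2 + 1153.846ms (3/2)
4. 2307.692ms @ 3 + 769.231ms (1)
5. 3076.923ms @ 4 + 769.231ms (1)
6. 3846.154ms @ 5 + 769.231ms (1)

note 2 onset = 3/4b = 576.923ms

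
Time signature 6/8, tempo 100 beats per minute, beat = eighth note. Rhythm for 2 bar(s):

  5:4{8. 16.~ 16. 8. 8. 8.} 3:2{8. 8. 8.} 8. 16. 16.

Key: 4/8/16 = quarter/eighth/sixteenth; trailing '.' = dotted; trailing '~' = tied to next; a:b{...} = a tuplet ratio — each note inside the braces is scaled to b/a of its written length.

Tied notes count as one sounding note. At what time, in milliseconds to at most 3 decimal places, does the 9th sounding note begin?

1. 0.0ms @ 0 + 720.0ms (6/5)
2. 720.0ms @ 6/5 + 720.0ms (6/5)
3. 1440.0ms @ 12/5 + 720.0ms (6/5)
4. 2160.0ms @ 18/5 + 720.0ms (6/5)
5. 2880.0ms @ 24/5 + 720.0ms (6/5)
6. 3600.0ms @ 6 + 600.0ms (1)
7. 4200.0ms @ 7 + 600.0ms (1)
8. 4800.0ms @ 8 + 600.0ms (1)
9. 5400.0ms @ 9 + 900.0ms (3/2)
10. 6300.0ms @ 21/2 + 450.0ms (3/4)
11. 6750.0ms @ 45/4 + 450.0ms (3/4)

note 9 onset = 9b = 5400.0ms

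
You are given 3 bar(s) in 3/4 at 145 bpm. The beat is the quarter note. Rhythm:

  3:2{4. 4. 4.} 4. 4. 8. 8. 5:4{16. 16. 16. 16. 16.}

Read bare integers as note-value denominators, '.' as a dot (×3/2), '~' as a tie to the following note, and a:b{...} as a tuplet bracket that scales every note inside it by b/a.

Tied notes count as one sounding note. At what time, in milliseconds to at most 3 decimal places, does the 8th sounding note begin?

1. 0.0ms @ 0 + 413.793ms (1)
2. 413.793ms @ 1 + 413.793ms (1)
3. 827.586ms @ 2 + 413.793ms (1)
4. 1241.379ms @ 3 + 620.69ms (3/2)
5. 1862.069ms @ 9/2 + 620.69ms (3/2)
6. 2482.759ms @ 6 + 310.345ms (3/4)
7. 2793.103ms @ 27/4 + 310.345ms (3/4)
8. 3103.448ms @ 15/2 + 124.138ms (3/10)
9. 3227.586ms @ 39/5 + 124.138ms (3/10)
10. 3351.724ms @ 81/10 + 124.138ms (3/10)
11. 3475.862ms @ 42/5 + 124.138ms (3/10)
12. 3600.0ms @ 87/10 + 124.138ms (3/10)

note 8 onset = 15/2b = 3103.448ms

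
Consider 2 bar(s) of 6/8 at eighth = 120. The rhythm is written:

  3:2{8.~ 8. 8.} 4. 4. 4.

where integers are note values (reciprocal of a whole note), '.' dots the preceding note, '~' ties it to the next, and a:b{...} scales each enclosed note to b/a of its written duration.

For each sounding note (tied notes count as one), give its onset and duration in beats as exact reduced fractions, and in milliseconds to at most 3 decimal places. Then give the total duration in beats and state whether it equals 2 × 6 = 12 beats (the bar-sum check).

1) 0.0ms=0b +1000.0ms=2b
2) 1000.0ms=2b +500.0ms=1b
3) 1500.0ms=3b +1500.0ms=3b
4) 3000.0ms=6b +1500.0ms=3b
5) 4500.0ms=9b +1500.0ms=3b
Σ=12b of 12 (120bpm 6/8) — PASS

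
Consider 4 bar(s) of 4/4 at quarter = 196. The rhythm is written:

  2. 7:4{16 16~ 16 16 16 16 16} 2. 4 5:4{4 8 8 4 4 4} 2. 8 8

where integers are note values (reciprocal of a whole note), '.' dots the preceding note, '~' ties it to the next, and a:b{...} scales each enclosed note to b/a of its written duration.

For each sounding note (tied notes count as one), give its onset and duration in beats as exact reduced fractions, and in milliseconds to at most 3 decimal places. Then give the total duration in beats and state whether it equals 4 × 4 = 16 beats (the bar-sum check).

1) 0.0ms=0b +918.367ms=3b
2) 918.367ms=3b +43.732ms=1/7b
3) 962.099ms=22/7b +87.464ms=2/7b
4) 1049.563ms=24/7b +43.732ms=1/7b
5) 1093.294ms=25/7b +43.732ms=1/7b
6) 1137.026ms=26/7b +43.732ms=1/7b
7) 1180.758ms=27/7b +43.732ms=1/7b
8) 1224.49ms=4b +918.367ms=3b
9) 2142.857ms=7b +306.122ms=1b
10) 2448.98ms=8b +244.898ms=4/5b
11) 2693.878ms=44/5b +122.449ms=2/5b
12) 2816.327ms=46/5b +122.449ms=2/5b
13) 2938.776ms=48/5b +244.898ms=4/5b
14) 3183.673ms=52/5b +244.898ms=4/5b
15) 3428.571ms=56/5b +244.898ms=4/5b
16) 3673.469ms=12b +918.367ms=3b
17) 4591.837ms=15b +153.061ms=1/2b
18) 4744.898ms=31/2b +153.061ms=1/2b
Σ=16b of 16 (196bpm 4/4) — PASS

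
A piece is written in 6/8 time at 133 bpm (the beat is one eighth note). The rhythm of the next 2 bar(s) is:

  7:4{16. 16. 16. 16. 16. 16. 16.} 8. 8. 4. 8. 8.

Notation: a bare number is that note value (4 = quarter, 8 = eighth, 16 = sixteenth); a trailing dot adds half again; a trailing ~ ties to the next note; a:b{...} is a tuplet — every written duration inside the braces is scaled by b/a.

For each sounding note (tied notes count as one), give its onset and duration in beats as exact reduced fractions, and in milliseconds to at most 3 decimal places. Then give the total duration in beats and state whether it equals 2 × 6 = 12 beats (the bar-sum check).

1) 0.0ms=0b +193.34ms=3/7b
2) 193.34ms=3/7b +193.34ms=3/7b
3) 386.681ms=6/7b +193.34ms=3/7b
4) 580.021ms=9/7b +193.34ms=3/7b
5) 773.362ms=12/7b +193.34ms=3/7b
6) 966.702ms=15/7b +193.34ms=3/7b
7) 1160.043ms=18/7b +193.34ms=3/7b
8) 1353.383ms=3b +676.692ms=3/2b
9) 2030.075ms=9/2b +676.692ms=3/2b
10) 2706.767ms=6b +1353.383ms=3b
11) 4060.15ms=9b +676.692ms=3/2b
12) 4736.842ms=21/2b +676.692ms=3/2b
Σ=12b of 12 (133bpm 6/8) — PASS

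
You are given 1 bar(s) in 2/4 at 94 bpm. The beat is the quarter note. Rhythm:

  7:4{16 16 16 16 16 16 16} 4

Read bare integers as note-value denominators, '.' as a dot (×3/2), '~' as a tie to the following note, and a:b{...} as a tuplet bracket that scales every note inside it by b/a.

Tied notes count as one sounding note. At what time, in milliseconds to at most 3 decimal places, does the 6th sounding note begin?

1. 0.0ms @ 0 + 91.185ms (1/7)
2. 91.185ms @ 1/7 + 91.185ms (1/7)
3. 182.371ms @ 2/7 + 91.185ms (1/7)
4. 273.556ms @ 3/7 + 91.185ms (1/7)
5. 364.742ms @ 4/7 + 91.185ms (1/7)
6. 455.927ms @ 5/7 + 91.185ms (1/7)
7. 547.112ms @ 6/7 + 91.185ms (1/7)
8. 638.298ms @ 1 + 638.298ms (1)

note 6 onset = 5/7b = 455.927ms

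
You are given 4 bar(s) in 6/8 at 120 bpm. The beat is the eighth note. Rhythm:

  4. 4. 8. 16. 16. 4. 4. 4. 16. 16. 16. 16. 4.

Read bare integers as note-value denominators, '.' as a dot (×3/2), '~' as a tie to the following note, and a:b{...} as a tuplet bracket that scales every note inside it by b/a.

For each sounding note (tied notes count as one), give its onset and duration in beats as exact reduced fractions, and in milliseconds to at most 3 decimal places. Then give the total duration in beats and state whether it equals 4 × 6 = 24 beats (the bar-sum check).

1) 0.0ms=0b +1500.0ms=3b
2) 1500.0ms=3b +1500.0ms=3b
3) 3000.0ms=6b +750.0ms=3/2b
4) 3750.0ms=15/2b +375.0ms=3/4b
5) 4125.0ms=33/4b +375.0ms=3/4b
6) 4500.0ms=9b +1500.0ms=3b
7) 6000.0ms=12b +1500.0ms=3b
8) 7500.0ms=15b +1500.0ms=3b
9) 9000.0ms=18b +375.0ms=3/4b
10) 9375.0ms=75/4b +375.0ms=3/4b
11) 9750.0ms=39/2b +375.0ms=3/4b
12) 10125.0ms=81/4b +375.0ms=3/4b
13) 10500.0ms=21b +1500.0ms=3b
Σ=24b of 24 (120bpm 6/8) — PASS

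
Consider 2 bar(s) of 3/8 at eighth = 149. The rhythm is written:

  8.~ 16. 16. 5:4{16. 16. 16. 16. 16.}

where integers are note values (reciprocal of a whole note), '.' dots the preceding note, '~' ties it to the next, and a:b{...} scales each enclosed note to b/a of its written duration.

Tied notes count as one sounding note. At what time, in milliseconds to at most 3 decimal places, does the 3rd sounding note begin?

note 3 onset = 3b = 1208.054ms

1. 0.0ms @ 0 + 906.04ms (9/4)
2. 906.04ms @ 9/4 + 302.013ms (3/4)
3. 1208.054ms @ 3 + 241.611ms (3/5)
4. 1449.664ms @ 18/5 + 241.611ms (3/5)
5. 1691.275ms @ 21/5 + 241.611ms (3/5)
6. 1932.886ms @ 24/5 + 241.611ms (3/5)
7. 2174.497ms @ 27/5 + 241.611ms (3/5)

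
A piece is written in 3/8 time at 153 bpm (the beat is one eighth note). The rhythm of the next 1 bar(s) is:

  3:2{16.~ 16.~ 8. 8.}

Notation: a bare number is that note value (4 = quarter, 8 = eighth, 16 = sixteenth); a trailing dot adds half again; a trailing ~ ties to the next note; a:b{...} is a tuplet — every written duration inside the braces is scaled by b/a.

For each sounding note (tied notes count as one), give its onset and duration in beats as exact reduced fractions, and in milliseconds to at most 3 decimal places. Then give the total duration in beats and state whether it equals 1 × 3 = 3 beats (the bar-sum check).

1) 0.0ms=0b +784.314ms=2b
2) 784.314ms=2b +392.157ms=1b
Σ=3b of 3 (153bpm 3/8) — PASS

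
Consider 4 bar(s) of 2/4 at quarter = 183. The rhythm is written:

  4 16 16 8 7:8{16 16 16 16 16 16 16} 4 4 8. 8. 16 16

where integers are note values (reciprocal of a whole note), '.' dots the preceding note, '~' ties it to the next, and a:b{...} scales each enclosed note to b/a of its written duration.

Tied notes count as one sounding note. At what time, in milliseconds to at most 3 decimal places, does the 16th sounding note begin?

note 16 onset = 15/2b = 2459.016ms

1. 0.0ms @ 0 + 327.869ms (1)
2. 327.869ms @ 1 + 81.967ms (1/4)
3. 409.836ms @ 5/4 + 81.967ms (1/4)
4. 491.803ms @ 3/2 + 163.934ms (1/2)
5. 655.738ms @ 2 + 93.677ms (2/7)
6. 749.415ms @ 16/7 + 93.677ms (2/7)
7. 843.091ms @ 18/7 + 93.677ms (2/7)
8. 936.768ms @ 20/7 + 93.677ms (2/7)
9. 1030.445ms @ 22/7 + 93.677ms (2/7)
10. 1124.122ms @ 24/7 + 93.677ms (2/7)
11. 1217.799ms @ 26/7 + 93.677ms (2/7)
12. 1311.475ms @ 4 + 327.869ms (1)
13. 1639.344ms @ 5 + 327.869ms (1)
14. 1967.213ms @ 6 + 245.902ms (3/4)
15. 2213.115ms @ 27/4 + 245.902ms (3/4)
16. 2459.016ms @ 15/2 + 81.967ms (1/4)
17. 2540.984ms @ 31/4 + 81.967ms (1/4)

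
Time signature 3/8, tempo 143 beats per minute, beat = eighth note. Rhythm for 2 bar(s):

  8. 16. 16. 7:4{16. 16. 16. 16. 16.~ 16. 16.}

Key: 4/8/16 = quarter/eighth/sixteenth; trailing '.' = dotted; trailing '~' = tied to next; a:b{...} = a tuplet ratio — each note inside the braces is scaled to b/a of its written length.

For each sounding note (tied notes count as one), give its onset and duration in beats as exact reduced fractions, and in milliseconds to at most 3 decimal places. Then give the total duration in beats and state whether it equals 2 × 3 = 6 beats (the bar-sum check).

1) 0.0ms=0b +629.371ms=3/2b
2) 629.371ms=3/2b +314.685ms=3/4b
3) 944.056ms=9/4b +314.685ms=3/4b
4) 1258.741ms=3b +179.82ms=3/7b
5) 1438.561ms=24/7b +179.82ms=3/7b
6) 1618.382ms=27/7b +179.82ms=3/7b
7) 1798.202ms=30/7b +179.82ms=3/7b
8) 1978.022ms=33/7b +359.64ms=6/7b
9) 2337.662ms=39/7b +179.82ms=3/7b
Σ=6b of 6 (143bpm 3/8) — PASS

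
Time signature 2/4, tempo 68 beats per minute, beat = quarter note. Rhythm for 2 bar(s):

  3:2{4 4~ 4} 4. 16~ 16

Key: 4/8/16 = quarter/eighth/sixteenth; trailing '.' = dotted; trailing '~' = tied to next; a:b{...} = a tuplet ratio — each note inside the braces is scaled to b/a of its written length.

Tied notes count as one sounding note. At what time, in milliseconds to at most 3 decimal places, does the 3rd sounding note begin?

note 3 onset = 2b = 1764.706ms

1. 0.0ms @ 0 + 588.235ms (2/3)
2. 588.235ms @ 2/3 + 1176.471ms (4/3)
3. 1764.706ms @ 2 + 1323.529ms (3/2)
4. 3088.235ms @ 7/2 + 441.176ms (1/2)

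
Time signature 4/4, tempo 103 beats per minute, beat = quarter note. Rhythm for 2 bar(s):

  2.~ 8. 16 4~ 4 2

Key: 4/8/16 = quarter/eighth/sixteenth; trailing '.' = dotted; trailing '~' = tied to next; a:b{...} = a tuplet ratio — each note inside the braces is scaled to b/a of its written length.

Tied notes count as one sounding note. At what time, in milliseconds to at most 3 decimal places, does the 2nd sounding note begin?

note 2 onset = 15/4b = 2184.466ms

1. 0.0ms @ 0 + 2184.466ms (15/4)
2. 2184.466ms @ 15/4 + 145.631ms (1/4)
3. 2330.097ms @ 4 + 1165.049ms (2)
4. 3495.146ms @ 6 + 1165.049ms (2)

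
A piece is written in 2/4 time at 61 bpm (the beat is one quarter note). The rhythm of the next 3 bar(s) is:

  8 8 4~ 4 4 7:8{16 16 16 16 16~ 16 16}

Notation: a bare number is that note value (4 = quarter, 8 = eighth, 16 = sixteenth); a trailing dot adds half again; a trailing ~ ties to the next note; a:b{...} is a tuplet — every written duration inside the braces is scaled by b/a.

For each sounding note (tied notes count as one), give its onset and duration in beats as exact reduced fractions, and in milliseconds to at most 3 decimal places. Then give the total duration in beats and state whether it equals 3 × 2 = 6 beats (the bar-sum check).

1) 0.0ms=0b +491.803ms=1/2b
2) 491.803ms=1/2b +491.803ms=1/2b
3) 983.607ms=1b +1967.213ms=2b
4) 2950.82ms=3b +983.607ms=1b
5) 3934.426ms=4b +281.03ms=2/7b
6) 4215.457ms=30/7b +281.03ms=2/7b
7) 4496.487ms=32/7b +281.03ms=2/7b
8) 4777.518ms=34/7b +281.03ms=2/7b
9) 5058.548ms=36/7b +562.061ms=4/7b
10) 5620.609ms=40/7b +281.03ms=2/7b
Σ=6b of 6 (61bpm 2/4) — PASS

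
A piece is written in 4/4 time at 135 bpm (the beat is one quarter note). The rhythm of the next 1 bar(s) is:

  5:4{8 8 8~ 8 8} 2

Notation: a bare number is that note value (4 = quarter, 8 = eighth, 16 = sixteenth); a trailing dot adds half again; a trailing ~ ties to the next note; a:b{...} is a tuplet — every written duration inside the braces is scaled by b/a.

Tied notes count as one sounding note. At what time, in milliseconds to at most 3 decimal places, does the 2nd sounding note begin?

note 2 onset = 2/5b = 177.778ms

1. 0.0ms @ 0 + 177.778ms (2/5)
2. 177.778ms @ 2/5 + 177.778ms (2/5)
3. 355.556ms @ 4/5 + 355.556ms (4/5)
4. 711.111ms @ 8/5 + 177.778ms (2/5)
5. 888.889ms @ 2 + 888.889ms (2)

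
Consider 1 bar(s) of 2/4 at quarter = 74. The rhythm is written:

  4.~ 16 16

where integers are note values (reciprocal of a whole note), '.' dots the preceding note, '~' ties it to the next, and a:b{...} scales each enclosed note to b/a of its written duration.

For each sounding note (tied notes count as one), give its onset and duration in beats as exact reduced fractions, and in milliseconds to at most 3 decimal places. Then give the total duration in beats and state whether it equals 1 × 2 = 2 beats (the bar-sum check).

1) 0.0ms=0b +1418.919ms=7/4b
2) 1418.919ms=7/4b +202.703ms=1/4b
Σ=2b of 2 (74bpm 2/4) — PASS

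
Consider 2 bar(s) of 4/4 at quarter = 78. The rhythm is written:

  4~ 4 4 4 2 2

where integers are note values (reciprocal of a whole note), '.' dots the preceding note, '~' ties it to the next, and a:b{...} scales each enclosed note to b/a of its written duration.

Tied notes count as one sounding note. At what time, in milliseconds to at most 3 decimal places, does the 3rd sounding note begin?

1. 0.0ms @ 0 + 1538.462ms (2)
2. 1538.462ms @ 2 + 769.231ms (1)
3. 2307.692ms @ 3 + 769.231ms (1)
4. 3076.923ms @ 4 + 1538.462ms (2)
5. 4615.385ms @ 6 + 1538.462ms (2)

note 3 onset = 3b = 2307.692ms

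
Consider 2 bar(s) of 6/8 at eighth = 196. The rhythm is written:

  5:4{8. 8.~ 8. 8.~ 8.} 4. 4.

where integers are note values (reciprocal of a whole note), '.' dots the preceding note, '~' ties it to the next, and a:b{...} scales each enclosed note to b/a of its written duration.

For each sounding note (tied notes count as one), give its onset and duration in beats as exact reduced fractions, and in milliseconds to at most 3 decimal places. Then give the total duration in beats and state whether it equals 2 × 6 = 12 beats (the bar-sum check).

1) 0.0ms=0b +367.347ms=6/5b
2) 367.347ms=6/5b +734.694ms=12/5b
3) 1102.041ms=18/5b +734.694ms=12/5b
4) 1836.735ms=6b +918.367ms=3b
5) 2755.102ms=9b +918.367ms=3b
Σ=12b of 12 (196bpm 6/8) — PASS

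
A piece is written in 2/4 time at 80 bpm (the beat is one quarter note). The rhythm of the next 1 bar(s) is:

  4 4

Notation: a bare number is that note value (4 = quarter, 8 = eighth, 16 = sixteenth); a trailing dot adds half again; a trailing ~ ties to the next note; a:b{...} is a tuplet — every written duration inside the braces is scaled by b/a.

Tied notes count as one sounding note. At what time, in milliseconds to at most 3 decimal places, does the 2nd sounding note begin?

1. 0.0ms @ 0 + 750.0ms (1)
2. 750.0ms @ 1 + 750.0ms (1)

note 2 onset = 1b = 750.0ms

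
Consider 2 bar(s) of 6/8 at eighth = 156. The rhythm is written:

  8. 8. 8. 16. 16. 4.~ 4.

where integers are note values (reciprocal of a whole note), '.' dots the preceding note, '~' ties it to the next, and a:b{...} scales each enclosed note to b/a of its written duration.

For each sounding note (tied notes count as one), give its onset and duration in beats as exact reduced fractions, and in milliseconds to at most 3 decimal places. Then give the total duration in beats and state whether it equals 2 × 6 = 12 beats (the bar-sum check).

1) 0.0ms=0b +576.923ms=3/2b
2) 576.923ms=3/2b +576.923ms=3/2b
3) 1153.846ms=3b +576.923ms=3/2b
4) 1730.769ms=9/2b +288.462ms=3/4b
5) 2019.231ms=21/4b +288.462ms=3/4b
6) 2307.692ms=6b +2307.692ms=6b
Σ=12b of 12 (156bpm 6/8) — PASS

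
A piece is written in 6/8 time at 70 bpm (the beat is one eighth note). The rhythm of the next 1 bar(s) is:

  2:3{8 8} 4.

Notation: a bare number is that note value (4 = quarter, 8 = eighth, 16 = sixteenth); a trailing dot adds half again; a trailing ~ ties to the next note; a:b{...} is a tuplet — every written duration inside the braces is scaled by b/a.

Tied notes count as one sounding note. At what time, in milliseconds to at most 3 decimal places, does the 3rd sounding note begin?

note 3 onset = 3b = 2571.429ms

1. 0.0ms @ 0 + 1285.714ms (3/2)
2. 1285.714ms @ 3/2 + 1285.714ms (3/2)
3. 2571.429ms @ 3 + 2571.429ms (3)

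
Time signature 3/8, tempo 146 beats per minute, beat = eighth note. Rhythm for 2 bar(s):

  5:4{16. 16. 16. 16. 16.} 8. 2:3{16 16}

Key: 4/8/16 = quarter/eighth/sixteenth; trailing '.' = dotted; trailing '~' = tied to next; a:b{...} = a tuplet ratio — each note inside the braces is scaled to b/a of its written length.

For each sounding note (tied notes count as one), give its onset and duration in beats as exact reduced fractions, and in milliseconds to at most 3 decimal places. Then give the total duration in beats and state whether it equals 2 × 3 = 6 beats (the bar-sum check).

1) 0.0ms=0b +246.575ms=3/5b
2) 246.575ms=3/5b +246.575ms=3/5b
3) 493.151ms=6/5b +246.575ms=3/5b
4) 739.726ms=9/5b +246.575ms=3/5b
5) 986.301ms=12/5b +246.575ms=3/5b
6) 1232.877ms=3b +616.438ms=3/2b
7) 1849.315ms=9/2b +308.219ms=3/4b
8) 2157.534ms=21/4b +308.219ms=3/4b
Σ=6b of 6 (146bpm 3/8) — PASS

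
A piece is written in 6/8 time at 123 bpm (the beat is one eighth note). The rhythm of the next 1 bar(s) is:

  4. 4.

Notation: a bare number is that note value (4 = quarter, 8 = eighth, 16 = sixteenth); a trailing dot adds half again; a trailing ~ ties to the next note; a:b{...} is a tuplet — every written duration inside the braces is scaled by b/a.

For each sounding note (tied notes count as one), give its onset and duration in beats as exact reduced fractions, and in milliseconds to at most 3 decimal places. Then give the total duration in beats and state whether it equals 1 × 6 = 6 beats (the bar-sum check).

1) 0.0ms=0b +1463.415ms=3b
2) 1463.415ms=3b +1463.415ms=3b
Σ=6b of 6 (123bpm 6/8) — PASS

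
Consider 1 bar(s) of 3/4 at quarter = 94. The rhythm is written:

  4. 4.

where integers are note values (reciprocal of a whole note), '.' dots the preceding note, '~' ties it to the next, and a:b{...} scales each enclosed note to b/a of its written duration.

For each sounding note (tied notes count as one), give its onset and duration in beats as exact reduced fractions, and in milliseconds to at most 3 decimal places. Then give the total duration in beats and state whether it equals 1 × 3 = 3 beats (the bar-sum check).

1) 0.0ms=0b +957.447ms=3/2b
2) 957.447ms=3/2b +957.447ms=3/2b
Σ=3b of 3 (94bpm 3/4) — PASS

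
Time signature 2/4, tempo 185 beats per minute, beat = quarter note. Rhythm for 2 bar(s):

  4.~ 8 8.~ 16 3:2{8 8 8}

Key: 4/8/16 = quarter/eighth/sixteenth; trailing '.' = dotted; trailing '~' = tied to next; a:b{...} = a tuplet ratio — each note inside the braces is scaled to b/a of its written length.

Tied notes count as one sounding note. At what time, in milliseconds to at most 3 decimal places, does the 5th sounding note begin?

1. 0.0ms @ 0 + 648.649ms (2)
2. 648.649ms @ 2 + 324.324ms (1)
3. 972.973ms @ 3 + 108.108ms (1/3)
4. 1081.081ms @ 10/3 + 108.108ms (1/3)
5. 1189.189ms @ 11/3 + 108.108ms (1/3)

note 5 onset = 11/3b = 1189.189ms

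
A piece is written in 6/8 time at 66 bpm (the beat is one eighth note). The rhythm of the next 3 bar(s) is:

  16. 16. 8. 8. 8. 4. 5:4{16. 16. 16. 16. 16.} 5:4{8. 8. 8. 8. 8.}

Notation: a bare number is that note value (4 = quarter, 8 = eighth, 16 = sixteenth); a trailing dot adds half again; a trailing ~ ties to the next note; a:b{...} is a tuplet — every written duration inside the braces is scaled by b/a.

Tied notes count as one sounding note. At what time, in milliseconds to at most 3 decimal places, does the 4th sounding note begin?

1. 0.0ms @ 0 + 681.818ms (3/4)
2. 681.818ms @ 3/4 + 681.818ms (3/4)
3. 1363.636ms @ 3/2 + 1363.636ms (3/2)
4. 2727.273ms @ 3 + 1363.636ms (3/2)
5. 4090.909ms @ 9/2 + 1363.636ms (3/2)
6. 5454.545ms @ 6 + 2727.273ms (3)
7. 8181.818ms @ 9 + 545.455ms (3/5)
8. 8727.273ms @ 48/5 + 545.455ms (3/5)
9. 9272.727ms @ 51/5 + 545.455ms (3/5)
10. 9818.182ms @ 54/5 + 545.455ms (3/5)
11. 10363.636ms @ 57/5 + 545.455ms (3/5)
12. 10909.091ms @ 12 + 1090.909ms (6/5)
13. 12000.0ms @ 66/5 + 1090.909ms (6/5)
14. 13090.909ms @ 72/5 + 1090.909ms (6/5)
15. 14181.818ms @ 78/5 + 1090.909ms (6/5)
16. 15272.727ms @ 84/5 + 1090.909ms (6/5)

note 4 onset = 3b = 2727.273ms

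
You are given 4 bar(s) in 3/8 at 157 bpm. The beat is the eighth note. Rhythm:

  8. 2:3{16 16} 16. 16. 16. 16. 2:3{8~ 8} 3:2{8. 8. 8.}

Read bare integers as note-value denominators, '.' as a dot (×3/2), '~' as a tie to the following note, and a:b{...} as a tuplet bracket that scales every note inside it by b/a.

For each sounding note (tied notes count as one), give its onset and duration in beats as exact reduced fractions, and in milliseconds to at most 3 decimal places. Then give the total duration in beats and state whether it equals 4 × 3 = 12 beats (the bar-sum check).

1) 0.0ms=0b +573.248ms=3/2b
2) 573.248ms=3/2b +286.624ms=3/4b
3) 859.873ms=9/4b +286.624ms=3/4b
4) 1146.497ms=3b +286.624ms=3/4b
5) 1433.121ms=15/4b +286.624ms=3/4b
6) 1719.745ms=9/2b +286.624ms=3/4b
7) 2006.369ms=21/4b +286.624ms=3/4b
8) 2292.994ms=6b +1146.497ms=3b
9) 3439.49ms=9b +382.166ms=1b
10) 3821.656ms=10b +382.166ms=1b
11) 4203.822ms=11b +382.166ms=1b
Σ=12b of 12 (157bpm 3/8) — PASS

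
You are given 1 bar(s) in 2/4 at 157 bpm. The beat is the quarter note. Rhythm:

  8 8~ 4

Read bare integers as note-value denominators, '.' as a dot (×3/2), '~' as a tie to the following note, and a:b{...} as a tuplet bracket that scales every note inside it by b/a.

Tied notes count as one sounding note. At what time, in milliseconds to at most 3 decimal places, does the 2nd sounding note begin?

note 2 onset = 1/2b = 191.083ms

1. 0.0ms @ 0 + 191.083ms (1/2)
2. 191.083ms @ 1/2 + 573.248ms (3/2)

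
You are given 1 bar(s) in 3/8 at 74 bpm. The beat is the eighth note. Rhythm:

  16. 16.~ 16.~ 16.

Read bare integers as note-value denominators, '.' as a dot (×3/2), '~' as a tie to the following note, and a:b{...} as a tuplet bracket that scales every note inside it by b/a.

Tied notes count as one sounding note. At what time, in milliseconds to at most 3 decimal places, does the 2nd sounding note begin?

1. 0.0ms @ 0 + 608.108ms (3/4)
2. 608.108ms @ 3/4 + 1824.324ms (9/4)

note 2 onset = 3/4b = 608.108ms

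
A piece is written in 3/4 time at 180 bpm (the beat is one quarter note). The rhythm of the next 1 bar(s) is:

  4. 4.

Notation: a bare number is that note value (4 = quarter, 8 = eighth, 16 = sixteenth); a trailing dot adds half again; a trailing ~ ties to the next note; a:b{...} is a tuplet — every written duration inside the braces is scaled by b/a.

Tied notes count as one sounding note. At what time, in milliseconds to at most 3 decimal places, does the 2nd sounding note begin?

note 2 onset = 3/2b = 500.0ms

1. 0.0ms @ 0 + 500.0ms (3/2)
2. 500.0ms @ 3/2 + 500.0ms (3/2)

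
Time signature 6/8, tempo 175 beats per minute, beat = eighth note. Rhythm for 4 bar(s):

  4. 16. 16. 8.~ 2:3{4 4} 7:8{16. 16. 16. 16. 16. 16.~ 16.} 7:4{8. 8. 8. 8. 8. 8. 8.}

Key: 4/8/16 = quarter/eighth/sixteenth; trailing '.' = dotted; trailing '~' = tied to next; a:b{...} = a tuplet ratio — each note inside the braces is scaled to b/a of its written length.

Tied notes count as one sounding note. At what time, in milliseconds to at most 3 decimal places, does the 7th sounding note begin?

1. 0.0ms @ 0 + 1028.571ms (3)
2. 1028.571ms @ 3 + 257.143ms (3/4)
3. 1285.714ms @ 15/4 + 257.143ms (3/4)
4. 1542.857ms @ 9/2 + 1542.857ms (9/2)
5. 3085.714ms @ 9 + 1028.571ms (3)
6. 4114.286ms @ 12 + 293.878ms (6/7)
7. 4408.163ms @ 90/7 + 293.878ms (6/7)
8. 4702.041ms @ 96/7 + 293.878ms (6/7)
9. 4995.918ms @ 102/7 + 293.878ms (6/7)
10. 5289.796ms @ 108/7 + 293.878ms (6/7)
11. 5583.673ms @ 114/7 + 587.755ms (12/7)
12. 6171.429ms @ 18 + 293.878ms (6/7)
13. 6465.306ms @ 132/7 + 293.878ms (6/7)
14. 6759.184ms @ 138/7 + 293.878ms (6/7)
15. 7053.061ms @ 144/7 + 293.878ms (6/7)
16. 7346.939ms @ 150/7 + 293.878ms (6/7)
17. 7640.816ms @ 156/7 + 293.878ms (6/7)
18. 7934.694ms @ 162/7 + 293.878ms (6/7)

note 7 onset = 90/7b = 4408.163ms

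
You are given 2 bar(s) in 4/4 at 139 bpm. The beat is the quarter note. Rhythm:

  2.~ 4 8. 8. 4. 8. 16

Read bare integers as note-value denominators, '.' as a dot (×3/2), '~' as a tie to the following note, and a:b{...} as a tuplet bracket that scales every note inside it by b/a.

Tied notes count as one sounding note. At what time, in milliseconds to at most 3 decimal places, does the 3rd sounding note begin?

note 3 onset = 19/4b = 2050.36ms

1. 0.0ms @ 0 + 1726.619ms (4)
2. 1726.619ms @ 4 + 323.741ms (3/4)
3. 2050.36ms @ 19/4 + 323.741ms (3/4)
4. 2374.101ms @ 11/2 + 647.482ms (3/2)
5. 3021.583ms @ 7 + 323.741ms (3/4)
6. 3345.324ms @ 31/4 + 107.914ms (1/4)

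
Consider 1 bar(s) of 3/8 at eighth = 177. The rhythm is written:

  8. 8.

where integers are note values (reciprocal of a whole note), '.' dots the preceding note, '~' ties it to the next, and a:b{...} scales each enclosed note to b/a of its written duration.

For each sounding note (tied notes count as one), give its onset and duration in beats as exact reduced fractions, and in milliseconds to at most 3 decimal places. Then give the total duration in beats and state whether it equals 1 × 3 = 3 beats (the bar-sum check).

1) 0.0ms=0b +508.475ms=3/2b
2) 508.475ms=3/2b +508.475ms=3/2b
Σ=3b of 3 (177bpm 3/8) — PASS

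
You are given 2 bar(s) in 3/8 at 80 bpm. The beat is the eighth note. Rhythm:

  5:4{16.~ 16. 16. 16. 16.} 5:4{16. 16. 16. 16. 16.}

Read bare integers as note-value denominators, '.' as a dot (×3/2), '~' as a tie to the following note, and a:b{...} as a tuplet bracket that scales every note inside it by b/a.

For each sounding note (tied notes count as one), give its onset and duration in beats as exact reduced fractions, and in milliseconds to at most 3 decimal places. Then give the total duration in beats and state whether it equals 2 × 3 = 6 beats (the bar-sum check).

1) 0.0ms=0b +900.0ms=6/5b
2) 900.0ms=6/5b +450.0ms=3/5b
3) 1350.0ms=9/5b +450.0ms=3/5b
4) 1800.0ms=12/5b +450.0ms=3/5b
5) 2250.0ms=3b +450.0ms=3/5b
6) 2700.0ms=18/5b +450.0ms=3/5b
7) 3150.0ms=21/5b +450.0ms=3/5b
8) 3600.0ms=24/5b +450.0ms=3/5b
9) 4050.0ms=27/5b +450.0ms=3/5b
Σ=6b of 6 (80bpm 3/8) — PASS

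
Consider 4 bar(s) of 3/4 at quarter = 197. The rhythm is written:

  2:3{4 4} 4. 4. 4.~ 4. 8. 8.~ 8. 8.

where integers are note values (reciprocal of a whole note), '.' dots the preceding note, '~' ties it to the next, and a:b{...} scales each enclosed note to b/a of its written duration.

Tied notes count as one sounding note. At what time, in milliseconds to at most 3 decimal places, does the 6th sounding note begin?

note 6 onset = 9b = 2741.117ms

1. 0.0ms @ 0 + 456.853ms (3/2)
2. 456.853ms @ 3/2 + 456.853ms (3/2)
3. 913.706ms @ 3 + 456.853ms (3/2)
4. 1370.558ms @ 9/2 + 456.853ms (3/2)
5. 1827.411ms @ 6 + 913.706ms (3)
6. 2741.117ms @ 9 + 228.426ms (3/4)
7. 2969.543ms @ 39/4 + 456.853ms (3/2)
8. 3426.396ms @ 45/4 + 228.426ms (3/4)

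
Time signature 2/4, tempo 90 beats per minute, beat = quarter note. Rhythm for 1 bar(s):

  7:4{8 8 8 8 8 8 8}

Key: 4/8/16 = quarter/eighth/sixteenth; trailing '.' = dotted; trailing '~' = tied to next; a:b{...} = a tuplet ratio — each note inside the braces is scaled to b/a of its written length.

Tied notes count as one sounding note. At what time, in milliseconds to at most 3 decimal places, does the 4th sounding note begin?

1. 0.0ms @ 0 + 190.476ms (2/7)
2. 190.476ms @ 2/7 + 190.476ms (2/7)
3. 380.952ms @ 4/7 + 190.476ms (2/7)
4. 571.429ms @ 6/7 + 190.476ms (2/7)
5. 761.905ms @ 8/7 + 190.476ms (2/7)
6. 952.381ms @ 10/7 + 190.476ms (2/7)
7. 1142.857ms @ 12/7 + 190.476ms (2/7)

note 4 onset = 6/7b = 571.429ms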